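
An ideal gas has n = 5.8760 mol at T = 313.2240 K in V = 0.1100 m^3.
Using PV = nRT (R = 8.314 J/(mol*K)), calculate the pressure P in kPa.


P = nRT/V = 5.8760 * 8.314 * 313.2240 / 0.1100
= 15301.9521 / 0.1100 = 139108.6556 Pa = 139.1087 kPa

139.1087 kPa


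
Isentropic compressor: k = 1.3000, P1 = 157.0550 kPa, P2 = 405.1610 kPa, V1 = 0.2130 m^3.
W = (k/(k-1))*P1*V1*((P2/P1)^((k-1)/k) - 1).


(k-1)/k = 0.2308
(P2/P1)^exp = 1.2445
W = 4.3333 * 157.0550 * 0.2130 * (1.2445 - 1) = 35.4366 kJ

35.4366 kJ


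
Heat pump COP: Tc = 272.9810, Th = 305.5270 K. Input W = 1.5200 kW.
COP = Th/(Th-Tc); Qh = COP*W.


COP = 305.5270 / 32.5460 = 9.3875
Qh = 9.3875 * 1.5200 = 14.2691 kW

COP = 9.3875, Qh = 14.2691 kW


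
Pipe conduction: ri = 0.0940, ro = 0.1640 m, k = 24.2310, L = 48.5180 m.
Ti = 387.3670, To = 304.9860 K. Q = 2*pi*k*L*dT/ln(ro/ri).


dT = 82.3810 K
ln(ro/ri) = 0.5566
Q = 2*pi*24.2310*48.5180*82.3810 / 0.5566 = 1093352.1871 W

1093352.1871 W


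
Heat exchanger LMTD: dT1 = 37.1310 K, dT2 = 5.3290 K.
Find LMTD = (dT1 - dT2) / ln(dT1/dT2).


dT1/dT2 = 6.9677
ln(dT1/dT2) = 1.9413
LMTD = 31.8020 / 1.9413 = 16.3819 K

16.3819 K


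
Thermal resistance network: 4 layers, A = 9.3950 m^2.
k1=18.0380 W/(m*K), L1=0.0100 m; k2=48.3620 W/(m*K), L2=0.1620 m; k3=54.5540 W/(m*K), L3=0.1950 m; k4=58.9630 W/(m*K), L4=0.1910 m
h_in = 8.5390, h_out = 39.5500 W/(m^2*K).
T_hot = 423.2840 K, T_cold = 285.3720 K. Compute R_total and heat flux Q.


R_conv_in = 1/(8.5390*9.3950) = 0.0125
R_1 = 0.0100/(18.0380*9.3950) = 5.9009e-05
R_2 = 0.1620/(48.3620*9.3950) = 0.0004
R_3 = 0.1950/(54.5540*9.3950) = 0.0004
R_4 = 0.1910/(58.9630*9.3950) = 0.0003
R_conv_out = 1/(39.5500*9.3950) = 0.0027
R_total = 0.0163 K/W
Q = 137.9120 / 0.0163 = 8462.3197 W

R_total = 0.0163 K/W, Q = 8462.3197 W


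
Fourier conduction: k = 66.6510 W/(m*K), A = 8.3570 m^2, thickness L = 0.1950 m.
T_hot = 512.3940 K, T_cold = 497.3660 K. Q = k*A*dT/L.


dT = 15.0280 K
Q = 66.6510 * 8.3570 * 15.0280 / 0.1950 = 42926.3188 W

42926.3188 W


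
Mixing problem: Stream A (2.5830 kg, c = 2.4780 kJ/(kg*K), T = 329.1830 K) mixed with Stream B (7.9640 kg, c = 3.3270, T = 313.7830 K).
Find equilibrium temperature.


num = 10421.0590
den = 32.8969
Tf = 316.7793 K

316.7793 K


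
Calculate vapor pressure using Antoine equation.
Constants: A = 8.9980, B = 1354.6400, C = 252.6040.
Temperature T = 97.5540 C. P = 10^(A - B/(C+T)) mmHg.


C+T = 350.1580
B/(C+T) = 3.8687
log10(P) = 8.9980 - 3.8687 = 5.1293
P = 10^5.1293 = 134693.4326 mmHg

134693.4326 mmHg


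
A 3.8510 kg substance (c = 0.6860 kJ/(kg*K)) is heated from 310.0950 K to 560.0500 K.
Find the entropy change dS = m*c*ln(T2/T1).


T2/T1 = 1.8061
ln(T2/T1) = 0.5911
dS = 3.8510 * 0.6860 * 0.5911 = 1.5617 kJ/K

1.5617 kJ/K


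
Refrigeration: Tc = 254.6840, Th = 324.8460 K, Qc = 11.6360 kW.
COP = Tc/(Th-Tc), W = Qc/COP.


COP = 254.6840 / 70.1620 = 3.6299
W = 11.6360 / 3.6299 = 3.2056 kW

COP = 3.6299, W = 3.2056 kW


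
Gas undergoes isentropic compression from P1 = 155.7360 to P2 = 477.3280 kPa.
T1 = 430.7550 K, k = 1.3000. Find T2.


(k-1)/k = 0.2308
(P2/P1)^exp = 1.2949
T2 = 430.7550 * 1.2949 = 557.8057 K

557.8057 K


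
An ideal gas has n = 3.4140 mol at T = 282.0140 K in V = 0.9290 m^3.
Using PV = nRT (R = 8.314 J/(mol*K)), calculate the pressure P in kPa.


P = nRT/V = 3.4140 * 8.314 * 282.0140 / 0.9290
= 8004.6842 / 0.9290 = 8616.4524 Pa = 8.6165 kPa

8.6165 kPa


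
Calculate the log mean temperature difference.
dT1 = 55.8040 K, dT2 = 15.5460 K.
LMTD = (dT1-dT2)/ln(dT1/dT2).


dT1/dT2 = 3.5896
ln(dT1/dT2) = 1.2780
LMTD = 40.2580 / 1.2780 = 31.4997 K

31.4997 K


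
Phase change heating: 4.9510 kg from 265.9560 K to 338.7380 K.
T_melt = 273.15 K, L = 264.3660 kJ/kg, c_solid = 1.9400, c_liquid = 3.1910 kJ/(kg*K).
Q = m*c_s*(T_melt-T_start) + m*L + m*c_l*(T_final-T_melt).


Q1 (sensible, solid) = 4.9510 * 1.9400 * 7.1940 = 69.0979 kJ
Q2 (latent) = 4.9510 * 264.3660 = 1308.8761 kJ
Q3 (sensible, liquid) = 4.9510 * 3.1910 * 65.5880 = 1036.2013 kJ
Q_total = 2414.1753 kJ

2414.1753 kJ


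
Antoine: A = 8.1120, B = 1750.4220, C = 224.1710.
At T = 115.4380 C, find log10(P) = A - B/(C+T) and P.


C+T = 339.6090
B/(C+T) = 5.1542
log10(P) = 8.1120 - 5.1542 = 2.9578
P = 10^2.9578 = 907.3454 mmHg

907.3454 mmHg


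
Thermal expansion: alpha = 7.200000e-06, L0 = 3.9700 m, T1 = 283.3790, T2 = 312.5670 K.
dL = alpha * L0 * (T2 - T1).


dT = 29.1880 K
dL = 7.200000e-06 * 3.9700 * 29.1880 = 0.000834 m
L_final = 3.970834 m

dL = 0.000834 m


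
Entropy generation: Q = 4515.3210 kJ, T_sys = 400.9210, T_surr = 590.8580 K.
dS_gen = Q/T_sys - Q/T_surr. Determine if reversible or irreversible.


dS_sys = 4515.3210/400.9210 = 11.2624 kJ/K
dS_surr = -4515.3210/590.8580 = -7.6420 kJ/K
dS_gen = 11.2624 - 7.6420 = 3.6204 kJ/K (irreversible)

dS_gen = 3.6204 kJ/K, irreversible


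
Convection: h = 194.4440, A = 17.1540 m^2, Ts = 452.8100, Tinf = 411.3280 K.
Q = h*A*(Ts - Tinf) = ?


dT = 41.4820 K
Q = 194.4440 * 17.1540 * 41.4820 = 138362.8947 W

138362.8947 W


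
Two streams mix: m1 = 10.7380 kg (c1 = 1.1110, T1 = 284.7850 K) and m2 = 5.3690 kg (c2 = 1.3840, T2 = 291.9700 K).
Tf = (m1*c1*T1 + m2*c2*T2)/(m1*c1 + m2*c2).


num = 5567.0020
den = 19.3606
Tf = 287.5426 K

287.5426 K


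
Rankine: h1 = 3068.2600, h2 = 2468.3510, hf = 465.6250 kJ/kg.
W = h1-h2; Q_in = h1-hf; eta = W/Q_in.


W = 599.9090 kJ/kg
Q_in = 2602.6350 kJ/kg
eta = 0.2305 = 23.0501%

eta = 23.0501%


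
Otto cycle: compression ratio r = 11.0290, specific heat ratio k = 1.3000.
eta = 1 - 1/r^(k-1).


r^(k-1) = 2.0548
eta = 1 - 1/2.0548 = 0.5133 = 51.3325%

51.3325%


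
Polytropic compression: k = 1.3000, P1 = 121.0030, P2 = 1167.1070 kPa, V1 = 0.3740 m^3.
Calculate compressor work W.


(k-1)/k = 0.2308
(P2/P1)^exp = 1.6871
W = 4.3333 * 121.0030 * 0.3740 * (1.6871 - 1) = 134.7507 kJ

134.7507 kJ


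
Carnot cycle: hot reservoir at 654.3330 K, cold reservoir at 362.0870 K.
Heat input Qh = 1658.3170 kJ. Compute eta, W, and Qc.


eta = 1 - 362.0870/654.3330 = 0.4466
W = 0.4466 * 1658.3170 = 740.6573 kJ
Qc = 1658.3170 - 740.6573 = 917.6597 kJ

eta = 44.6632%, W = 740.6573 kJ, Qc = 917.6597 kJ


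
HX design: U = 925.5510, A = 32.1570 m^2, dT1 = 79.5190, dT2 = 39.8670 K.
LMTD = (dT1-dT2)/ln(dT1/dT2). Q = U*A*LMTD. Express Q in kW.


LMTD = 57.4295 K
Q = 925.5510 * 32.1570 * 57.4295 = 1709269.6637 W = 1709.2697 kW

1709.2697 kW


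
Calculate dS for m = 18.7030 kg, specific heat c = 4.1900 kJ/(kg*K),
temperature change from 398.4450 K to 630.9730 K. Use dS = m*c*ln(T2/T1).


T2/T1 = 1.5836
ln(T2/T1) = 0.4597
dS = 18.7030 * 4.1900 * 0.4597 = 36.0242 kJ/K

36.0242 kJ/K


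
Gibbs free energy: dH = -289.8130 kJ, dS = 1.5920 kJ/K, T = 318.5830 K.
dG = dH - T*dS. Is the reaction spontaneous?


T*dS = 318.5830 * 1.5920 = 507.1841 kJ
dG = -289.8130 - 507.1841 = -796.9971 kJ (spontaneous)

dG = -796.9971 kJ, spontaneous


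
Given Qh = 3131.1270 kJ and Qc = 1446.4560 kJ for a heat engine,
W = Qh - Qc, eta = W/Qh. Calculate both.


W = 3131.1270 - 1446.4560 = 1684.6710 kJ
eta = 1684.6710 / 3131.1270 = 0.5380 = 53.8040%

W = 1684.6710 kJ, eta = 53.8040%


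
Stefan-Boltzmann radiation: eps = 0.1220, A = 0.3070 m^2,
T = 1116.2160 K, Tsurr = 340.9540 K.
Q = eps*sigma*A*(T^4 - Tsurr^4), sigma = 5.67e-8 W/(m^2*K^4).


T^4 = 1.5524e+12
Tsurr^4 = 1.3514e+10
Q = 0.1220 * 5.67e-8 * 0.3070 * 1.5388e+12 = 3267.9618 W

3267.9618 W


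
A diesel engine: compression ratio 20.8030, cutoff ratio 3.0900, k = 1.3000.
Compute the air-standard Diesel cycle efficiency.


r^(k-1) = 2.4856
rc^k = 4.3346
eta = 0.5062 = 50.6244%

50.6244%


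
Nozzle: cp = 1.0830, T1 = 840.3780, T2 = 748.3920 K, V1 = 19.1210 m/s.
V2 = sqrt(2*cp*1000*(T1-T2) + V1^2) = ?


dT = 91.9860 K
2*cp*1000*dT = 199241.6760
V1^2 = 365.6126
V2 = sqrt(199607.2886) = 446.7743 m/s

446.7743 m/s


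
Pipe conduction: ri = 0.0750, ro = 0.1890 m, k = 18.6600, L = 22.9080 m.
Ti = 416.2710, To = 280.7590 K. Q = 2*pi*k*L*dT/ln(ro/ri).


dT = 135.5120 K
ln(ro/ri) = 0.9243
Q = 2*pi*18.6600*22.9080*135.5120 / 0.9243 = 393788.2880 W

393788.2880 W


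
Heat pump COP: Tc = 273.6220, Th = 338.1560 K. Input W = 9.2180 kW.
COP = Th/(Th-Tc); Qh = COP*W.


COP = 338.1560 / 64.5340 = 5.2400
Qh = 5.2400 * 9.2180 = 48.3020 kW

COP = 5.2400, Qh = 48.3020 kW


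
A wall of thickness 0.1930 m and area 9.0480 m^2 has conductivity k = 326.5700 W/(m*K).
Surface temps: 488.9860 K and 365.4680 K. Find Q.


dT = 123.5180 K
Q = 326.5700 * 9.0480 * 123.5180 / 0.1930 = 1891044.8107 W

1891044.8107 W


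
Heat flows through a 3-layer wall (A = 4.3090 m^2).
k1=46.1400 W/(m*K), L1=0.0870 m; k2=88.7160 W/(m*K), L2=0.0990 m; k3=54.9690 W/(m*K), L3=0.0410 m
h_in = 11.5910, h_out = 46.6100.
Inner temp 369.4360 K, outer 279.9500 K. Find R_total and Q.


R_conv_in = 1/(11.5910*4.3090) = 0.0200
R_1 = 0.0870/(46.1400*4.3090) = 0.0004
R_2 = 0.0990/(88.7160*4.3090) = 0.0003
R_3 = 0.0410/(54.9690*4.3090) = 0.0002
R_conv_out = 1/(46.6100*4.3090) = 0.0050
R_total = 0.0259 K/W
Q = 89.4860 / 0.0259 = 3459.0029 W

R_total = 0.0259 K/W, Q = 3459.0029 W


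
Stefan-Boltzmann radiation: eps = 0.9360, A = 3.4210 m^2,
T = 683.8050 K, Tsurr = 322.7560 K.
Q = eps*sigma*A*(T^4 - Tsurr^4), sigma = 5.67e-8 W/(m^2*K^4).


T^4 = 2.1864e+11
Tsurr^4 = 1.0852e+10
Q = 0.9360 * 5.67e-8 * 3.4210 * 2.0779e+11 = 37725.2858 W

37725.2858 W


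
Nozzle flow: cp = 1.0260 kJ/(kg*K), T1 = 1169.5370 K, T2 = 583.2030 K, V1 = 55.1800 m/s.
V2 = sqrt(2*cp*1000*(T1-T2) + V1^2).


dT = 586.3340 K
2*cp*1000*dT = 1203157.3680
V1^2 = 3044.8324
V2 = sqrt(1206202.2004) = 1098.2724 m/s

1098.2724 m/s


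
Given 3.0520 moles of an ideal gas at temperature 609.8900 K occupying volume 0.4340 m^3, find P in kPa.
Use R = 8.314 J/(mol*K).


P = nRT/V = 3.0520 * 8.314 * 609.8900 / 0.4340
= 15475.5489 / 0.4340 = 35657.9468 Pa = 35.6579 kPa

35.6579 kPa


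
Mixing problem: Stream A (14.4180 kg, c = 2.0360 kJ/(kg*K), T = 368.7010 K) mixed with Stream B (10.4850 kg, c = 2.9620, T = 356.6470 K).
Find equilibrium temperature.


num = 21899.4681
den = 60.4116
Tf = 362.5042 K

362.5042 K


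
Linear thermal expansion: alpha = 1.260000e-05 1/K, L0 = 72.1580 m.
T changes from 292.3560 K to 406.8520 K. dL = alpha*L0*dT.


dT = 114.4960 K
dL = 1.260000e-05 * 72.1580 * 114.4960 = 0.104099 m
L_final = 72.262099 m

dL = 0.104099 m


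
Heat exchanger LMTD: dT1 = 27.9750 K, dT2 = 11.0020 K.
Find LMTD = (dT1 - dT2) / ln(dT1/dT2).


dT1/dT2 = 2.5427
ln(dT1/dT2) = 0.9332
LMTD = 16.9730 / 0.9332 = 18.1873 K

18.1873 K


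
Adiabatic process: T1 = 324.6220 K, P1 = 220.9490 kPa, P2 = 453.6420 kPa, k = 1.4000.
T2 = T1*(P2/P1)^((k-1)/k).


(k-1)/k = 0.2857
(P2/P1)^exp = 1.2282
T2 = 324.6220 * 1.2282 = 398.6953 K

398.6953 K


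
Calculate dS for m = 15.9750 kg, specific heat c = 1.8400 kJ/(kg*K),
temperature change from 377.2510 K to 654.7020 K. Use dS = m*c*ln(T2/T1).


T2/T1 = 1.7355
ln(T2/T1) = 0.5513
dS = 15.9750 * 1.8400 * 0.5513 = 16.2040 kJ/K

16.2040 kJ/K


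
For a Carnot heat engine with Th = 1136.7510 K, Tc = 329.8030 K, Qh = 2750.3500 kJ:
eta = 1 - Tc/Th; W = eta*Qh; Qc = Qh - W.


eta = 1 - 329.8030/1136.7510 = 0.7099
W = 0.7099 * 2750.3500 = 1952.3972 kJ
Qc = 2750.3500 - 1952.3972 = 797.9528 kJ

eta = 70.9872%, W = 1952.3972 kJ, Qc = 797.9528 kJ


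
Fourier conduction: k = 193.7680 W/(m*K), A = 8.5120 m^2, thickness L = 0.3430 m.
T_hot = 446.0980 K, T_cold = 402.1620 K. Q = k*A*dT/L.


dT = 43.9360 K
Q = 193.7680 * 8.5120 * 43.9360 / 0.3430 = 211271.0872 W

211271.0872 W


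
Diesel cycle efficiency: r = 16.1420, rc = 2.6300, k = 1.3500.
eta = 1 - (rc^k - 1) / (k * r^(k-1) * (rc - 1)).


r^(k-1) = 2.6472
rc^k = 3.6893
eta = 0.5383 = 53.8334%

53.8334%


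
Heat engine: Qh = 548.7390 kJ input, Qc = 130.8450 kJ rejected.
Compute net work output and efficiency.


W = 548.7390 - 130.8450 = 417.8940 kJ
eta = 417.8940 / 548.7390 = 0.7616 = 76.1553%

W = 417.8940 kJ, eta = 76.1553%


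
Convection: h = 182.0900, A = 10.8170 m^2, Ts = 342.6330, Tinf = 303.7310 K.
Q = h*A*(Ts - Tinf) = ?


dT = 38.9020 K
Q = 182.0900 * 10.8170 * 38.9020 = 76624.0063 W

76624.0063 W


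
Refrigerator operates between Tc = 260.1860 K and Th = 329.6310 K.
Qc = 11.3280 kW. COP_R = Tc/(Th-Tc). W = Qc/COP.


COP = 260.1860 / 69.4450 = 3.7466
W = 11.3280 / 3.7466 = 3.0235 kW

COP = 3.7466, W = 3.0235 kW


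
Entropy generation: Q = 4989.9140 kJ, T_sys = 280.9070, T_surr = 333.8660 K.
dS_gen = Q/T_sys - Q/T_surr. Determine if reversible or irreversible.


dS_sys = 4989.9140/280.9070 = 17.7636 kJ/K
dS_surr = -4989.9140/333.8660 = -14.9459 kJ/K
dS_gen = 17.7636 - 14.9459 = 2.8177 kJ/K (irreversible)

dS_gen = 2.8177 kJ/K, irreversible


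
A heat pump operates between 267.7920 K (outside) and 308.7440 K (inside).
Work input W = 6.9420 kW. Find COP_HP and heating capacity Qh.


COP = 308.7440 / 40.9520 = 7.5392
Qh = 7.5392 * 6.9420 = 52.3369 kW

COP = 7.5392, Qh = 52.3369 kW


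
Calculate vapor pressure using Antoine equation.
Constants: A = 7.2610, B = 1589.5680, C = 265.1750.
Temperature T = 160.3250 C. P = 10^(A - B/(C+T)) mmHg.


C+T = 425.5000
B/(C+T) = 3.7358
log10(P) = 7.2610 - 3.7358 = 3.5252
P = 10^3.5252 = 3351.4675 mmHg

3351.4675 mmHg


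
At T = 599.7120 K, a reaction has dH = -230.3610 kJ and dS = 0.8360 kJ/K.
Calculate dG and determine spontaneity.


T*dS = 599.7120 * 0.8360 = 501.3592 kJ
dG = -230.3610 - 501.3592 = -731.7202 kJ (spontaneous)

dG = -731.7202 kJ, spontaneous


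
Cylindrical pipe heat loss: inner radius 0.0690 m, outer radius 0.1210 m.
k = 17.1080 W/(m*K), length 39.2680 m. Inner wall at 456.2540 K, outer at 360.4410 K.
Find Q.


dT = 95.8130 K
ln(ro/ri) = 0.5617
Q = 2*pi*17.1080*39.2680*95.8130 / 0.5617 = 720029.4274 W

720029.4274 W


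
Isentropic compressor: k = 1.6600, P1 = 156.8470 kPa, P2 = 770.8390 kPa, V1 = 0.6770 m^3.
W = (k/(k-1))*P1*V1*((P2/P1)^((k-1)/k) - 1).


(k-1)/k = 0.3976
(P2/P1)^exp = 1.8833
W = 2.5152 * 156.8470 * 0.6770 * (1.8833 - 1) = 235.9158 kJ

235.9158 kJ


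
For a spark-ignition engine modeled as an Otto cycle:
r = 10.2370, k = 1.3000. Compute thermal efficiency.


r^(k-1) = 2.0093
eta = 1 - 1/2.0093 = 0.5023 = 50.2322%

50.2322%


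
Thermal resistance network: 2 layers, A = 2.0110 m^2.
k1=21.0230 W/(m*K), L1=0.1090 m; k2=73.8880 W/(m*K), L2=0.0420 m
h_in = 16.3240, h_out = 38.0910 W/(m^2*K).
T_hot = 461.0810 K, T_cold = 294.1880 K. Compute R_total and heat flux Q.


R_conv_in = 1/(16.3240*2.0110) = 0.0305
R_1 = 0.1090/(21.0230*2.0110) = 0.0026
R_2 = 0.0420/(73.8880*2.0110) = 0.0003
R_conv_out = 1/(38.0910*2.0110) = 0.0131
R_total = 0.0464 K/W
Q = 166.8930 / 0.0464 = 3598.5580 W

R_total = 0.0464 K/W, Q = 3598.5580 W


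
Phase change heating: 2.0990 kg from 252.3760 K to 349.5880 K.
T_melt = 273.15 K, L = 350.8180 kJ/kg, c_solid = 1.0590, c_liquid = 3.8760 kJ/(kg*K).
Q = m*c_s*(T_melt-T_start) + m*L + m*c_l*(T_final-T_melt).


Q1 (sensible, solid) = 2.0990 * 1.0590 * 20.7740 = 46.1773 kJ
Q2 (latent) = 2.0990 * 350.8180 = 736.3670 kJ
Q3 (sensible, liquid) = 2.0990 * 3.8760 * 76.4380 = 621.8785 kJ
Q_total = 1404.4228 kJ

1404.4228 kJ


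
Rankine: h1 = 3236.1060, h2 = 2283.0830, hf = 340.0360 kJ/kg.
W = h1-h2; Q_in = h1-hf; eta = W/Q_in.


W = 953.0230 kJ/kg
Q_in = 2896.0700 kJ/kg
eta = 0.3291 = 32.9075%

eta = 32.9075%


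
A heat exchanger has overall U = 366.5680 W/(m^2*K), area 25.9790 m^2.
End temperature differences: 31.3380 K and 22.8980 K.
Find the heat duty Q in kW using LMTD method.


LMTD = 26.8977 K
Q = 366.5680 * 25.9790 * 26.8977 = 256148.3778 W = 256.1484 kW

256.1484 kW


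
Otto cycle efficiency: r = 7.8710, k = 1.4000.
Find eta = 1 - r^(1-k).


r^(k-1) = 2.2825
eta = 1 - 1/2.2825 = 0.5619 = 56.1885%

56.1885%


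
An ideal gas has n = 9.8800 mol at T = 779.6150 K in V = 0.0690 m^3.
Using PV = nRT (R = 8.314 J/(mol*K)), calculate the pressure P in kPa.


P = nRT/V = 9.8800 * 8.314 * 779.6150 / 0.0690
= 64039.3848 / 0.0690 = 928107.0262 Pa = 928.1070 kPa

928.1070 kPa


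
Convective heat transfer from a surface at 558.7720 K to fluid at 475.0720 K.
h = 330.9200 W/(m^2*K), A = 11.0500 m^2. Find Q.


dT = 83.7000 K
Q = 330.9200 * 11.0500 * 83.7000 = 306062.9442 W

306062.9442 W


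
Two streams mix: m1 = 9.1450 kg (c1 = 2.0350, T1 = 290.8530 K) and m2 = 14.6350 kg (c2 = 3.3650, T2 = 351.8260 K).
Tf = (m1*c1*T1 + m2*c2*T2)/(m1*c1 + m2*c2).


num = 22739.0920
den = 67.8569
Tf = 335.1039 K

335.1039 K


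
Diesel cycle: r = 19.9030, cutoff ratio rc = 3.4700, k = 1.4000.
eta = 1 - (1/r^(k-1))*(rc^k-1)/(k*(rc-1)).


r^(k-1) = 3.3080
rc^k = 5.7077
eta = 0.5885 = 58.8456%

58.8456%


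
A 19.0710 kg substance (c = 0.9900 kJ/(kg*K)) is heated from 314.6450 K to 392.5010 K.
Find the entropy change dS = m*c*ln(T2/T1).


T2/T1 = 1.2474
ln(T2/T1) = 0.2211
dS = 19.0710 * 0.9900 * 0.2211 = 4.1743 kJ/K

4.1743 kJ/K


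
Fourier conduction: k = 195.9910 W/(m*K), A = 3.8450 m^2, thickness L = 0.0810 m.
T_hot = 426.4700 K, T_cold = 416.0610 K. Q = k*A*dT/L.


dT = 10.4090 K
Q = 195.9910 * 3.8450 * 10.4090 / 0.0810 = 96840.3750 W

96840.3750 W


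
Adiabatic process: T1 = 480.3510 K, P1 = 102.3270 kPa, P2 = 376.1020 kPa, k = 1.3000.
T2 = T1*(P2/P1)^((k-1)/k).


(k-1)/k = 0.2308
(P2/P1)^exp = 1.3504
T2 = 480.3510 * 1.3504 = 648.6585 K

648.6585 K


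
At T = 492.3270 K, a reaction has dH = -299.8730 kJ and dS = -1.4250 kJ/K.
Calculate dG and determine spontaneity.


T*dS = 492.3270 * -1.4250 = -701.5660 kJ
dG = -299.8730 + 701.5660 = 401.6930 kJ (non-spontaneous)

dG = 401.6930 kJ, non-spontaneous


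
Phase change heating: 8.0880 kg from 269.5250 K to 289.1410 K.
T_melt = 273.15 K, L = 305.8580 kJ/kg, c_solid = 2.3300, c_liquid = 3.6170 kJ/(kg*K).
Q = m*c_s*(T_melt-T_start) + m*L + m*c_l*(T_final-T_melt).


Q1 (sensible, solid) = 8.0880 * 2.3300 * 3.6250 = 68.3133 kJ
Q2 (latent) = 8.0880 * 305.8580 = 2473.7795 kJ
Q3 (sensible, liquid) = 8.0880 * 3.6170 * 15.9910 = 467.8054 kJ
Q_total = 3009.8982 kJ

3009.8982 kJ


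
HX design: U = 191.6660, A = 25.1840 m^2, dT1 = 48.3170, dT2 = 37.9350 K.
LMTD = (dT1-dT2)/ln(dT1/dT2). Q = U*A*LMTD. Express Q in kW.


LMTD = 42.9169 K
Q = 191.6660 * 25.1840 * 42.9169 = 207156.3525 W = 207.1564 kW

207.1564 kW


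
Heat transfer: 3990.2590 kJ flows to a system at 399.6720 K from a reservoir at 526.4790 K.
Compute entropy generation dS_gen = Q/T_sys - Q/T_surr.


dS_sys = 3990.2590/399.6720 = 9.9838 kJ/K
dS_surr = -3990.2590/526.4790 = -7.5791 kJ/K
dS_gen = 9.9838 - 7.5791 = 2.4047 kJ/K (irreversible)

dS_gen = 2.4047 kJ/K, irreversible


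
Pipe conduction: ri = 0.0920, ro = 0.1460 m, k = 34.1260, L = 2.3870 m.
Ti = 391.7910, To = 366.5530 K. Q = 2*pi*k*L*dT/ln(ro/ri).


dT = 25.2380 K
ln(ro/ri) = 0.4618
Q = 2*pi*34.1260*2.3870*25.2380 / 0.4618 = 27970.5954 W

27970.5954 W


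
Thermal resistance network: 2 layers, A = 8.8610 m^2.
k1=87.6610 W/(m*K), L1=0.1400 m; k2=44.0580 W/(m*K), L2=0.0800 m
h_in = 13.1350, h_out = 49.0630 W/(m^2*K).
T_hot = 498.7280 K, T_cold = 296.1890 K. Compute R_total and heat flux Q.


R_conv_in = 1/(13.1350*8.8610) = 0.0086
R_1 = 0.1400/(87.6610*8.8610) = 0.0002
R_2 = 0.0800/(44.0580*8.8610) = 0.0002
R_conv_out = 1/(49.0630*8.8610) = 0.0023
R_total = 0.0113 K/W
Q = 202.5390 / 0.0113 = 17960.0417 W

R_total = 0.0113 K/W, Q = 17960.0417 W


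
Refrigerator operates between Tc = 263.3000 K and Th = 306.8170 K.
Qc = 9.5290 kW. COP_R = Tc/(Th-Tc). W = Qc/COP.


COP = 263.3000 / 43.5170 = 6.0505
W = 9.5290 / 6.0505 = 1.5749 kW

COP = 6.0505, W = 1.5749 kW


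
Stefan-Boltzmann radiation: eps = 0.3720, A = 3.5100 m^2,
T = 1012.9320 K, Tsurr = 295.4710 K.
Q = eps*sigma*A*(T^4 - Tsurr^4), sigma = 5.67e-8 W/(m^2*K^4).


T^4 = 1.0527e+12
Tsurr^4 = 7.6218e+09
Q = 0.3720 * 5.67e-8 * 3.5100 * 1.0451e+12 = 77374.6243 W

77374.6243 W


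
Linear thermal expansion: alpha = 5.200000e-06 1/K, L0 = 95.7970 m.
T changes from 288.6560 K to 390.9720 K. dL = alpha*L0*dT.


dT = 102.3160 K
dL = 5.200000e-06 * 95.7970 * 102.3160 = 0.050968 m
L_final = 95.847968 m

dL = 0.050968 m


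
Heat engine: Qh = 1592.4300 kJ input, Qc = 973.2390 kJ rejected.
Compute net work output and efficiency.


W = 1592.4300 - 973.2390 = 619.1910 kJ
eta = 619.1910 / 1592.4300 = 0.3888 = 38.8834%

W = 619.1910 kJ, eta = 38.8834%


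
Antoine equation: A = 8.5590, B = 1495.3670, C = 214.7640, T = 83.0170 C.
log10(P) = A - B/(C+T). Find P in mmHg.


C+T = 297.7810
B/(C+T) = 5.0217
log10(P) = 8.5590 - 5.0217 = 3.5373
P = 10^3.5373 = 3445.8748 mmHg

3445.8748 mmHg


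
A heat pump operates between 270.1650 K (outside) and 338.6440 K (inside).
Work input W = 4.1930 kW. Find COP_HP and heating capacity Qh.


COP = 338.6440 / 68.4790 = 4.9452
Qh = 4.9452 * 4.1930 = 20.7353 kW

COP = 4.9452, Qh = 20.7353 kW


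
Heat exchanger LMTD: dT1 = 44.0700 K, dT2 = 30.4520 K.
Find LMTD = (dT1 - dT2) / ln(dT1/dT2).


dT1/dT2 = 1.4472
ln(dT1/dT2) = 0.3696
LMTD = 13.6180 / 0.3696 = 36.8425 K

36.8425 K


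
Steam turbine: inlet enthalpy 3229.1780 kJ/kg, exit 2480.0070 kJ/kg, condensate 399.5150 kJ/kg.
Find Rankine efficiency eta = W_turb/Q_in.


W = 749.1710 kJ/kg
Q_in = 2829.6630 kJ/kg
eta = 0.2648 = 26.4756%

eta = 26.4756%


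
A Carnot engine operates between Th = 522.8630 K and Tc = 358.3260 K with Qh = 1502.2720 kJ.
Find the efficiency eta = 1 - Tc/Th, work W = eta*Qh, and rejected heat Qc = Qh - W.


eta = 1 - 358.3260/522.8630 = 0.3147
W = 0.3147 * 1502.2720 = 472.7421 kJ
Qc = 1502.2720 - 472.7421 = 1029.5299 kJ

eta = 31.4685%, W = 472.7421 kJ, Qc = 1029.5299 kJ


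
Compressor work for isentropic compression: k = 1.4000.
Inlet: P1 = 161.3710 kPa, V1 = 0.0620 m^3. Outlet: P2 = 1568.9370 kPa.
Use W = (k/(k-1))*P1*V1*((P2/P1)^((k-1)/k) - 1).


(k-1)/k = 0.2857
(P2/P1)^exp = 1.9152
W = 3.5000 * 161.3710 * 0.0620 * (1.9152 - 1) = 32.0494 kJ

32.0494 kJ


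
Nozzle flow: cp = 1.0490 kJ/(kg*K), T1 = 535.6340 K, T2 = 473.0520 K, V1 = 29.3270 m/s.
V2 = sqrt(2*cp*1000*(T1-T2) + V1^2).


dT = 62.5820 K
2*cp*1000*dT = 131297.0360
V1^2 = 860.0729
V2 = sqrt(132157.1089) = 363.5342 m/s

363.5342 m/s


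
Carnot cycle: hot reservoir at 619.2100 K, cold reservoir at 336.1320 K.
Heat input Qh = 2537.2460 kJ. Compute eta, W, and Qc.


eta = 1 - 336.1320/619.2100 = 0.4572
W = 0.4572 * 2537.2460 = 1159.9272 kJ
Qc = 2537.2460 - 1159.9272 = 1377.3188 kJ

eta = 45.7160%, W = 1159.9272 kJ, Qc = 1377.3188 kJ


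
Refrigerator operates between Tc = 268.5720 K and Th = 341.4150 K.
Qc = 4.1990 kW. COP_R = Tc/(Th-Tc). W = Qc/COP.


COP = 268.5720 / 72.8430 = 3.6870
W = 4.1990 / 3.6870 = 1.1389 kW

COP = 3.6870, W = 1.1389 kW


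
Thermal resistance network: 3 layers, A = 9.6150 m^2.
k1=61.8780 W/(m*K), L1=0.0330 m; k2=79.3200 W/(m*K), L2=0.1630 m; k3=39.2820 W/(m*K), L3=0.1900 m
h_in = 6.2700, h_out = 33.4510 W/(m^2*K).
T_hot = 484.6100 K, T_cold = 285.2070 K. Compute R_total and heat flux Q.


R_conv_in = 1/(6.2700*9.6150) = 0.0166
R_1 = 0.0330/(61.8780*9.6150) = 5.5466e-05
R_2 = 0.1630/(79.3200*9.6150) = 0.0002
R_3 = 0.1900/(39.2820*9.6150) = 0.0005
R_conv_out = 1/(33.4510*9.6150) = 0.0031
R_total = 0.0205 K/W
Q = 199.4030 / 0.0205 = 9741.7185 W

R_total = 0.0205 K/W, Q = 9741.7185 W


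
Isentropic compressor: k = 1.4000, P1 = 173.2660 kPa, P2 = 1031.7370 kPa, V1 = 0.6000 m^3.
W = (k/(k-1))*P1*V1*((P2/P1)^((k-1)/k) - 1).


(k-1)/k = 0.2857
(P2/P1)^exp = 1.6649
W = 3.5000 * 173.2660 * 0.6000 * (1.6649 - 1) = 241.9284 kJ

241.9284 kJ


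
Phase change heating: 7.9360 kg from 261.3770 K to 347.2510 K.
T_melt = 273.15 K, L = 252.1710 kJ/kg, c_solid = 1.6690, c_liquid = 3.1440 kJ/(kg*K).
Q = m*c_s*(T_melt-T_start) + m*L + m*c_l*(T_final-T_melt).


Q1 (sensible, solid) = 7.9360 * 1.6690 * 11.7730 = 155.9356 kJ
Q2 (latent) = 7.9360 * 252.1710 = 2001.2291 kJ
Q3 (sensible, liquid) = 7.9360 * 3.1440 * 74.1010 = 1848.8780 kJ
Q_total = 4006.0427 kJ

4006.0427 kJ


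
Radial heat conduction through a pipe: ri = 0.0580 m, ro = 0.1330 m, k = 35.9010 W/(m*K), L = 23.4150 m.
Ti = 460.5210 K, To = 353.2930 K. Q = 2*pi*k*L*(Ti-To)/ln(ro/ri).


dT = 107.2280 K
ln(ro/ri) = 0.8299
Q = 2*pi*35.9010*23.4150*107.2280 / 0.8299 = 682432.6799 W

682432.6799 W


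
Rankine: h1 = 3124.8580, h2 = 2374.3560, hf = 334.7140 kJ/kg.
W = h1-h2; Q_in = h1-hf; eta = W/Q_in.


W = 750.5020 kJ/kg
Q_in = 2790.1440 kJ/kg
eta = 0.2690 = 26.8983%

eta = 26.8983%


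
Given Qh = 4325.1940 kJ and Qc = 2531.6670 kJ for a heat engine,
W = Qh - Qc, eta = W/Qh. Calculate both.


W = 4325.1940 - 2531.6670 = 1793.5270 kJ
eta = 1793.5270 / 4325.1940 = 0.4147 = 41.4670%

W = 1793.5270 kJ, eta = 41.4670%


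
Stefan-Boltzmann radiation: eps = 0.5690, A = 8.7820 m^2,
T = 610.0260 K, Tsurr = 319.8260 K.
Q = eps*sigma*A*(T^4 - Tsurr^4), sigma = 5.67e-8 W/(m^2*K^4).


T^4 = 1.3848e+11
Tsurr^4 = 1.0463e+10
Q = 0.5690 * 5.67e-8 * 8.7820 * 1.2802e+11 = 36271.3185 W

36271.3185 W


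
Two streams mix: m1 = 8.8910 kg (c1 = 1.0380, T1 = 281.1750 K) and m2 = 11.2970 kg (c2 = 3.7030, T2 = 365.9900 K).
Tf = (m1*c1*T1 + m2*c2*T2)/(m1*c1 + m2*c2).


num = 17905.3073
den = 51.0616
Tf = 350.6606 K

350.6606 K


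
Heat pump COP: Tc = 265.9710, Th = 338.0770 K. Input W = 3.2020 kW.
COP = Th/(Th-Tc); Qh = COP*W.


COP = 338.0770 / 72.1060 = 4.6886
Qh = 4.6886 * 3.2020 = 15.0129 kW

COP = 4.6886, Qh = 15.0129 kW


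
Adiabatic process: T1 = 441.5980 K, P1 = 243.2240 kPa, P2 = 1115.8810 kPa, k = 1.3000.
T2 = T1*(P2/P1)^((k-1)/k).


(k-1)/k = 0.2308
(P2/P1)^exp = 1.4213
T2 = 441.5980 * 1.4213 = 627.6343 K

627.6343 K


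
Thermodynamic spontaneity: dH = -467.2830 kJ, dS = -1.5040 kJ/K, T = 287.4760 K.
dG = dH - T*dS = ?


T*dS = 287.4760 * -1.5040 = -432.3639 kJ
dG = -467.2830 + 432.3639 = -34.9191 kJ (spontaneous)

dG = -34.9191 kJ, spontaneous


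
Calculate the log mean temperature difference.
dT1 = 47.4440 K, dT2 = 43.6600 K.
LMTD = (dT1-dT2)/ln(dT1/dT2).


dT1/dT2 = 1.0867
ln(dT1/dT2) = 0.0831
LMTD = 3.7840 / 0.0831 = 45.5258 K

45.5258 K


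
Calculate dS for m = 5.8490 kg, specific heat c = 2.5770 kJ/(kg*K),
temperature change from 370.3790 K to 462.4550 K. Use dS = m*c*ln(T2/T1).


T2/T1 = 1.2486
ln(T2/T1) = 0.2220
dS = 5.8490 * 2.5770 * 0.2220 = 3.3465 kJ/K

3.3465 kJ/K


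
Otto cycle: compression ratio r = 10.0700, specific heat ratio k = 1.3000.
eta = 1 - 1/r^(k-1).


r^(k-1) = 1.9994
eta = 1 - 1/1.9994 = 0.4999 = 49.9860%

49.9860%


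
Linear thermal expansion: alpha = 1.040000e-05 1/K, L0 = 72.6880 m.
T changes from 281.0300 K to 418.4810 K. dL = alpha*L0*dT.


dT = 137.4510 K
dL = 1.040000e-05 * 72.6880 * 137.4510 = 0.103907 m
L_final = 72.791907 m

dL = 0.103907 m


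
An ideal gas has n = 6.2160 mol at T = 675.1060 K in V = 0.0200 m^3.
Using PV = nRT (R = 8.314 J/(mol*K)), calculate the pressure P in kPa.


P = nRT/V = 6.2160 * 8.314 * 675.1060 / 0.0200
= 34889.3593 / 0.0200 = 1744467.9631 Pa = 1744.4680 kPa

1744.4680 kPa


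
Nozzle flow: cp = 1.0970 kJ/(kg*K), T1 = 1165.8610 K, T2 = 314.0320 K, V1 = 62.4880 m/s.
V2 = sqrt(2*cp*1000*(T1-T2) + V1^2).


dT = 851.8290 K
2*cp*1000*dT = 1868912.8260
V1^2 = 3904.7501
V2 = sqrt(1872817.5761) = 1368.5093 m/s

1368.5093 m/s


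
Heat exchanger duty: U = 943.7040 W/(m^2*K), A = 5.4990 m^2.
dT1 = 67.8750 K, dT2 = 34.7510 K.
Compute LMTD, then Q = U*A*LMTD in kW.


LMTD = 49.4787 K
Q = 943.7040 * 5.4990 * 49.4787 = 256766.3032 W = 256.7663 kW

256.7663 kW


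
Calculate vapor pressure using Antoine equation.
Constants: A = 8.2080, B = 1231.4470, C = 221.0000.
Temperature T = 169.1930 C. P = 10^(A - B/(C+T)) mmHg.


C+T = 390.1930
B/(C+T) = 3.1560
log10(P) = 8.2080 - 3.1560 = 5.0520
P = 10^5.0520 = 112721.1478 mmHg

112721.1478 mmHg


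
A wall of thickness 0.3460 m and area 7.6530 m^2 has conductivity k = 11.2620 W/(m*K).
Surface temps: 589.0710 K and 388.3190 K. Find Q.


dT = 200.7520 K
Q = 11.2620 * 7.6530 * 200.7520 / 0.3460 = 50007.0250 W

50007.0250 W


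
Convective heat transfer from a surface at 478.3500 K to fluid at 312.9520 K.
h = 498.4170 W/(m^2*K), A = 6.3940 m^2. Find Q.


dT = 165.3980 K
Q = 498.4170 * 6.3940 * 165.3980 = 527103.2967 W

527103.2967 W


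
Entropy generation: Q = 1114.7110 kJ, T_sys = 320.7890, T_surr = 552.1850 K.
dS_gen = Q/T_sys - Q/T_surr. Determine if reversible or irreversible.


dS_sys = 1114.7110/320.7890 = 3.4749 kJ/K
dS_surr = -1114.7110/552.1850 = -2.0187 kJ/K
dS_gen = 3.4749 - 2.0187 = 1.4562 kJ/K (irreversible)

dS_gen = 1.4562 kJ/K, irreversible


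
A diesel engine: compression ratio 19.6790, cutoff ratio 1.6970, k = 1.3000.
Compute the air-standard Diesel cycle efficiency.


r^(k-1) = 2.4446
rc^k = 1.9888
eta = 0.5536 = 55.3602%

55.3602%


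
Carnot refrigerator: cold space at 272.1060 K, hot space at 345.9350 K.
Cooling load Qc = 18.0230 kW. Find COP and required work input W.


COP = 272.1060 / 73.8290 = 3.6856
W = 18.0230 / 3.6856 = 4.8901 kW

COP = 3.6856, W = 4.8901 kW


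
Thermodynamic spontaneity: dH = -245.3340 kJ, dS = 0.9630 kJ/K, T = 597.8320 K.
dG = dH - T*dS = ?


T*dS = 597.8320 * 0.9630 = 575.7122 kJ
dG = -245.3340 - 575.7122 = -821.0462 kJ (spontaneous)

dG = -821.0462 kJ, spontaneous


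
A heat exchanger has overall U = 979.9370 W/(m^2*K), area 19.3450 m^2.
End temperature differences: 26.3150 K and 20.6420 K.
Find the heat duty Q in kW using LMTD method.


LMTD = 23.3638 K
Q = 979.9370 * 19.3450 * 23.3638 = 442905.2299 W = 442.9052 kW

442.9052 kW


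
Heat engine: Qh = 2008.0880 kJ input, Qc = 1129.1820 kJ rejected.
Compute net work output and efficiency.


W = 2008.0880 - 1129.1820 = 878.9060 kJ
eta = 878.9060 / 2008.0880 = 0.4377 = 43.7683%

W = 878.9060 kJ, eta = 43.7683%


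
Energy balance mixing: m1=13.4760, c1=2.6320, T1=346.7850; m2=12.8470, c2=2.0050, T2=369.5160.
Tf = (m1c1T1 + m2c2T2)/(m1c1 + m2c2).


num = 21818.1389
den = 61.2271
Tf = 356.3479 K

356.3479 K


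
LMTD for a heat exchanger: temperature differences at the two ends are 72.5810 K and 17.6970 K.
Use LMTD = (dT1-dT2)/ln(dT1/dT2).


dT1/dT2 = 4.1013
ln(dT1/dT2) = 1.4113
LMTD = 54.8840 / 1.4113 = 38.8887 K

38.8887 K


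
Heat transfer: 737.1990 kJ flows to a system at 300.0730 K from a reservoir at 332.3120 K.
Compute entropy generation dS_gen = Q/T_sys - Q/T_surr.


dS_sys = 737.1990/300.0730 = 2.4567 kJ/K
dS_surr = -737.1990/332.3120 = -2.2184 kJ/K
dS_gen = 2.4567 - 2.2184 = 0.2383 kJ/K (irreversible)

dS_gen = 0.2383 kJ/K, irreversible


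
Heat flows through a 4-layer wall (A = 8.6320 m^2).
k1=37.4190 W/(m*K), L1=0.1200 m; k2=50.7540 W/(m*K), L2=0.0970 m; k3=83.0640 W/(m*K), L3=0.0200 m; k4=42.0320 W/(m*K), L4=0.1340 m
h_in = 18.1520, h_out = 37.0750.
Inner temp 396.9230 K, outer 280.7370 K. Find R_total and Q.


R_conv_in = 1/(18.1520*8.6320) = 0.0064
R_1 = 0.1200/(37.4190*8.6320) = 0.0004
R_2 = 0.0970/(50.7540*8.6320) = 0.0002
R_3 = 0.0200/(83.0640*8.6320) = 2.7894e-05
R_4 = 0.1340/(42.0320*8.6320) = 0.0004
R_conv_out = 1/(37.0750*8.6320) = 0.0031
R_total = 0.0105 K/W
Q = 116.1860 / 0.0105 = 11068.5533 W

R_total = 0.0105 K/W, Q = 11068.5533 W


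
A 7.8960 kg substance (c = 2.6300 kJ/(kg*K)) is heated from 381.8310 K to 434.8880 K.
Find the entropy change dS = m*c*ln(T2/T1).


T2/T1 = 1.1390
ln(T2/T1) = 0.1301
dS = 7.8960 * 2.6300 * 0.1301 = 2.7019 kJ/K

2.7019 kJ/K


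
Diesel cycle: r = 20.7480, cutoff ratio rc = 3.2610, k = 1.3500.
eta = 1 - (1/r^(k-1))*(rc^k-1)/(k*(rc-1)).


r^(k-1) = 2.8903
rc^k = 4.9320
eta = 0.5543 = 55.4305%

55.4305%


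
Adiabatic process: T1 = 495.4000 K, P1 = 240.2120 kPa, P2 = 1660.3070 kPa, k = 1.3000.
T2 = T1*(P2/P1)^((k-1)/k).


(k-1)/k = 0.2308
(P2/P1)^exp = 1.5623
T2 = 495.4000 * 1.5623 = 773.9420 K

773.9420 K


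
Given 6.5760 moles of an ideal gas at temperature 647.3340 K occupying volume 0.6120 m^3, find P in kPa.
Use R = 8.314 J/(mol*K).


P = nRT/V = 6.5760 * 8.314 * 647.3340 / 0.6120
= 35391.6037 / 0.6120 = 57829.4179 Pa = 57.8294 kPa

57.8294 kPa


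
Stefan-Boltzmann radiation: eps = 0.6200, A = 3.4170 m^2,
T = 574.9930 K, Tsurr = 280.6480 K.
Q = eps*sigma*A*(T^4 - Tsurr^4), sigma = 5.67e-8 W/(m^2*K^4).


T^4 = 1.0931e+11
Tsurr^4 = 6.2037e+09
Q = 0.6200 * 5.67e-8 * 3.4170 * 1.0310e+11 = 12384.9673 W

12384.9673 W


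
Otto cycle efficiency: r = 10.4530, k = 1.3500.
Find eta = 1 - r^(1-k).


r^(k-1) = 2.2737
eta = 1 - 1/2.2737 = 0.5602 = 56.0189%

56.0189%


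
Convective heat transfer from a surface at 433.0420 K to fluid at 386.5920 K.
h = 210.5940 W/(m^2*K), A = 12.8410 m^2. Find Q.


dT = 46.4500 K
Q = 210.5940 * 12.8410 * 46.4500 = 125611.8344 W

125611.8344 W


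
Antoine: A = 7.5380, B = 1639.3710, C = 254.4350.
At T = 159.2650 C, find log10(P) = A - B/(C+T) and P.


C+T = 413.7000
B/(C+T) = 3.9627
log10(P) = 7.5380 - 3.9627 = 3.5753
P = 10^3.5753 = 3760.9291 mmHg

3760.9291 mmHg


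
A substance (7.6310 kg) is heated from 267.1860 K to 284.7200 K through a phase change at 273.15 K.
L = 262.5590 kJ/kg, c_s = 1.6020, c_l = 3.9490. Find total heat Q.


Q1 (sensible, solid) = 7.6310 * 1.6020 * 5.9640 = 72.9091 kJ
Q2 (latent) = 7.6310 * 262.5590 = 2003.5877 kJ
Q3 (sensible, liquid) = 7.6310 * 3.9490 * 11.5700 = 348.6599 kJ
Q_total = 2425.1567 kJ

2425.1567 kJ


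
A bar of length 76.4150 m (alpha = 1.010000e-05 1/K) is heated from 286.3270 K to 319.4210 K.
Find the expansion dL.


dT = 33.0940 K
dL = 1.010000e-05 * 76.4150 * 33.0940 = 0.025542 m
L_final = 76.440542 m

dL = 0.025542 m


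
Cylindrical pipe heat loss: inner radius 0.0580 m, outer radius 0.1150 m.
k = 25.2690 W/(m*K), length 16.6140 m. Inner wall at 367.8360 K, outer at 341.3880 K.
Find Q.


dT = 26.4480 K
ln(ro/ri) = 0.6845
Q = 2*pi*25.2690*16.6140*26.4480 / 0.6845 = 101922.1129 W

101922.1129 W


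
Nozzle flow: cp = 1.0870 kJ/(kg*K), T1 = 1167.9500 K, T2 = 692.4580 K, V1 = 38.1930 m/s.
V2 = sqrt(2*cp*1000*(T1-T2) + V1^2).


dT = 475.4920 K
2*cp*1000*dT = 1033719.6080
V1^2 = 1458.7052
V2 = sqrt(1035178.3132) = 1017.4371 m/s

1017.4371 m/s


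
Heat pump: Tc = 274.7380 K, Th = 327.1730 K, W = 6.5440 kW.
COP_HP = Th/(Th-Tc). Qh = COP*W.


COP = 327.1730 / 52.4350 = 6.2396
Qh = 6.2396 * 6.5440 = 40.8319 kW

COP = 6.2396, Qh = 40.8319 kW


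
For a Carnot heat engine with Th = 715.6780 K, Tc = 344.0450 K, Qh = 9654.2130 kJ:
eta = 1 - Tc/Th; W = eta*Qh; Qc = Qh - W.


eta = 1 - 344.0450/715.6780 = 0.5193
W = 0.5193 * 9654.2130 = 5013.1821 kJ
Qc = 9654.2130 - 5013.1821 = 4641.0309 kJ

eta = 51.9274%, W = 5013.1821 kJ, Qc = 4641.0309 kJ


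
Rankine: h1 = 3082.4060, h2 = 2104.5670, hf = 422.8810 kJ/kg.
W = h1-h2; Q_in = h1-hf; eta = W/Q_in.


W = 977.8390 kJ/kg
Q_in = 2659.5250 kJ/kg
eta = 0.3677 = 36.7674%

eta = 36.7674%


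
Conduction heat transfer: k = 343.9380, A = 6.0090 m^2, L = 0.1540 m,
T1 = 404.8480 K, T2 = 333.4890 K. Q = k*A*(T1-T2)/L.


dT = 71.3590 K
Q = 343.9380 * 6.0090 * 71.3590 / 0.1540 = 957657.9097 W

957657.9097 W


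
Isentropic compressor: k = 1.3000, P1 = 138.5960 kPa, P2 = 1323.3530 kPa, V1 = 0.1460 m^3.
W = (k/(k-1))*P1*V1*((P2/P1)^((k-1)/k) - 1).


(k-1)/k = 0.2308
(P2/P1)^exp = 1.6832
W = 4.3333 * 138.5960 * 0.1460 * (1.6832 - 1) = 59.9067 kJ

59.9067 kJ


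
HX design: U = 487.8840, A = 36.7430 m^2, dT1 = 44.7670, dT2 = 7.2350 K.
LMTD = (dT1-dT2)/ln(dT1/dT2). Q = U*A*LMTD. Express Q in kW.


LMTD = 20.5932 K
Q = 487.8840 * 36.7430 * 20.5932 = 369160.8292 W = 369.1608 kW

369.1608 kW


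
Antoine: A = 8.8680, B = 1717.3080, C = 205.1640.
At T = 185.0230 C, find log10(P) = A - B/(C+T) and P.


C+T = 390.1870
B/(C+T) = 4.4012
log10(P) = 8.8680 - 4.4012 = 4.4668
P = 10^4.4668 = 29292.5037 mmHg

29292.5037 mmHg


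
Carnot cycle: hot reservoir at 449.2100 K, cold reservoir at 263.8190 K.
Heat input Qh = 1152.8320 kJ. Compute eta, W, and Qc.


eta = 1 - 263.8190/449.2100 = 0.4127
W = 0.4127 * 1152.8320 = 475.7790 kJ
Qc = 1152.8320 - 475.7790 = 677.0530 kJ

eta = 41.2705%, W = 475.7790 kJ, Qc = 677.0530 kJ


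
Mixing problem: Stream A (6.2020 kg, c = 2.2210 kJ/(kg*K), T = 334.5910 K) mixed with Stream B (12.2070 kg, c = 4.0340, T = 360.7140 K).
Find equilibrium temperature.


num = 22371.5245
den = 63.0177
Tf = 355.0039 K

355.0039 K


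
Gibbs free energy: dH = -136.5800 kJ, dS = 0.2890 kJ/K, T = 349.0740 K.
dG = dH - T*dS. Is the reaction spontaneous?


T*dS = 349.0740 * 0.2890 = 100.8824 kJ
dG = -136.5800 - 100.8824 = -237.4624 kJ (spontaneous)

dG = -237.4624 kJ, spontaneous


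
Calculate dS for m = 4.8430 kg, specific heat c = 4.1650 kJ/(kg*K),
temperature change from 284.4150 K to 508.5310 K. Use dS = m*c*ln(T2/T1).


T2/T1 = 1.7880
ln(T2/T1) = 0.5811
dS = 4.8430 * 4.1650 * 0.5811 = 11.7213 kJ/K

11.7213 kJ/K


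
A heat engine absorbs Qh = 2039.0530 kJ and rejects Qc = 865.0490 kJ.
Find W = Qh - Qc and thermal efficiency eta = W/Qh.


W = 2039.0530 - 865.0490 = 1174.0040 kJ
eta = 1174.0040 / 2039.0530 = 0.5758 = 57.5759%

W = 1174.0040 kJ, eta = 57.5759%


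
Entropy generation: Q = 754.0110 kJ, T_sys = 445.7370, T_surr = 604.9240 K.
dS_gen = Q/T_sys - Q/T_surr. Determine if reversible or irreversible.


dS_sys = 754.0110/445.7370 = 1.6916 kJ/K
dS_surr = -754.0110/604.9240 = -1.2465 kJ/K
dS_gen = 1.6916 - 1.2465 = 0.4451 kJ/K (irreversible)

dS_gen = 0.4451 kJ/K, irreversible


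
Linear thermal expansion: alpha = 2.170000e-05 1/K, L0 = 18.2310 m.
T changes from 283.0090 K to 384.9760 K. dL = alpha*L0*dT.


dT = 101.9670 K
dL = 2.170000e-05 * 18.2310 * 101.9670 = 0.040339 m
L_final = 18.271339 m

dL = 0.040339 m


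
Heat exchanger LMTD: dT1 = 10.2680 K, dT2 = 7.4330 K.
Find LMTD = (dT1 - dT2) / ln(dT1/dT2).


dT1/dT2 = 1.3814
ln(dT1/dT2) = 0.3231
LMTD = 2.8350 / 0.3231 = 8.7743 K

8.7743 K


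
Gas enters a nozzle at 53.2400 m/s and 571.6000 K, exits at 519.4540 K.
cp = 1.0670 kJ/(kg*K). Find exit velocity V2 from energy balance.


dT = 52.1460 K
2*cp*1000*dT = 111279.5640
V1^2 = 2834.4976
V2 = sqrt(114114.0616) = 337.8077 m/s

337.8077 m/s


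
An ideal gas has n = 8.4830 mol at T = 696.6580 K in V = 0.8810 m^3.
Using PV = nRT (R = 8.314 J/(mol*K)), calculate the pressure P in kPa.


P = nRT/V = 8.4830 * 8.314 * 696.6580 / 0.8810
= 49133.6600 / 0.8810 = 55770.3291 Pa = 55.7703 kPa

55.7703 kPa


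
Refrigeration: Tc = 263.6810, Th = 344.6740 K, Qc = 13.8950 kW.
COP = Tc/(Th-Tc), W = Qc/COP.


COP = 263.6810 / 80.9930 = 3.2556
W = 13.8950 / 3.2556 = 4.2680 kW

COP = 3.2556, W = 4.2680 kW


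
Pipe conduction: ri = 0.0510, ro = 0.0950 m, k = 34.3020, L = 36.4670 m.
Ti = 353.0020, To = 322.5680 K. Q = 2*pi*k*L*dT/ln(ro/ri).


dT = 30.4340 K
ln(ro/ri) = 0.6221
Q = 2*pi*34.3020*36.4670*30.4340 / 0.6221 = 384531.7558 W

384531.7558 W


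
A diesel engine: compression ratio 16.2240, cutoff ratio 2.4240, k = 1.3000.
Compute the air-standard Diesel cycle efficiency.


r^(k-1) = 2.3070
rc^k = 3.1615
eta = 0.4939 = 49.3880%

49.3880%


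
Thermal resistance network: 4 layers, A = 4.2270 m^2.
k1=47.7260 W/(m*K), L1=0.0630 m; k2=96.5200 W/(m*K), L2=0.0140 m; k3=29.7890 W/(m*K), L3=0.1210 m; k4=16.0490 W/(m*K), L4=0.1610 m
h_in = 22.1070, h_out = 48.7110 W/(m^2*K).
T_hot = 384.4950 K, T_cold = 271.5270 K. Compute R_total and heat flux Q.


R_conv_in = 1/(22.1070*4.2270) = 0.0107
R_1 = 0.0630/(47.7260*4.2270) = 0.0003
R_2 = 0.0140/(96.5200*4.2270) = 3.4315e-05
R_3 = 0.1210/(29.7890*4.2270) = 0.0010
R_4 = 0.1610/(16.0490*4.2270) = 0.0024
R_conv_out = 1/(48.7110*4.2270) = 0.0049
R_total = 0.0192 K/W
Q = 112.9680 / 0.0192 = 5871.8738 W

R_total = 0.0192 K/W, Q = 5871.8738 W
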